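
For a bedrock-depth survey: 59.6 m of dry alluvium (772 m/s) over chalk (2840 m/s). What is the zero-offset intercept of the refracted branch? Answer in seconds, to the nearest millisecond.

tᵢ = 2h·√(V₂²−V₁²)/(V₁V₂).
√(V₂²−V₁²) = √(2840²−772²) = 2733.1 m/s.
tᵢ = 2·59.6·2733.1/(772·2840) = 0.14859 s.

0.149 s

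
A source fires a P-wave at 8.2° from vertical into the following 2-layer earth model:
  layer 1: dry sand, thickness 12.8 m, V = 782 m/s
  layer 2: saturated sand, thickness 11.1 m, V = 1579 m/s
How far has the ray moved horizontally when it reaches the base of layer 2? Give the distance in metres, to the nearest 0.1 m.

5.2 m

p = sin θ₁/V₁ = sin 8.2°/782 = 1.8239e-04 s/m is conserved through the stack.
Layer 1: θ = 8.20°; offset = 12.8·tan 8.20° = 1.845 m.
Layer 2: sin θ = p·1579 = 0.2880 → θ = 16.74°; offset = 11.1·tan 16.74° = 3.338 m.
Summing the layer offsets gives 5.183 m.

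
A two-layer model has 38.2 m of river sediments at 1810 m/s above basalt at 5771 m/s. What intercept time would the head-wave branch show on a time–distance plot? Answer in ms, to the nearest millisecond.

40 ms

θ_c = arcsin(V₁/V₂) = arcsin(1810/5771) = 18.28°; cos θ_c = 0.9495.
tᵢ = 2h·cos θ_c / V₁ = 2·38.2·0.9495 / 1810 = 0.04008 s.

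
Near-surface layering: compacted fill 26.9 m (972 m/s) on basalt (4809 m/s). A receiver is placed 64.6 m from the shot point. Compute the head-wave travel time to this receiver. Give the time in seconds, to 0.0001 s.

0.0676 s

θ_c = arcsin(V₁/V₂) = arcsin(972/4809) = 11.66°, cos θ_c = 0.9794.
Intercept time tᵢ = 2h cos θ_c / V₁ = 2·26.9·0.9794/972 = 0.05421 s.
t = x/V₂ + tᵢ = 64.6/4809 + 0.05421 = 0.06764 s.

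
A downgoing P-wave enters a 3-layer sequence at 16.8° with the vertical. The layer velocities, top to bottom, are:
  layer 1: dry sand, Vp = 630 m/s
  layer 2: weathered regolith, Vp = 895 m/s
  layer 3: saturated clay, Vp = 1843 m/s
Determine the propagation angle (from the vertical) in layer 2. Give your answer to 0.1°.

24.2°

Ray parameter p = sin 16.8° / 630 = 4.5878e-04 s/m.
sin θ_2 = p·V_2 = 4.5878e-04 × 895 = 0.4106.
θ_2 = 24.24° from the vertical.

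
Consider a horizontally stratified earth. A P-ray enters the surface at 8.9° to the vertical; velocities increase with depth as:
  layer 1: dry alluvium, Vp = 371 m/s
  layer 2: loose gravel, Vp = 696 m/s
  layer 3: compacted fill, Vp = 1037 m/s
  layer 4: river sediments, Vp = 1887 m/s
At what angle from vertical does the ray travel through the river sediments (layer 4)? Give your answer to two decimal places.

Snell's law across each interface conserves sin θ / V, so sin θ_4 = V_4·sin θ₁/V₁.
sin θ_4 = 1887 × sin 8.9° / 371 = 0.7869.
θ_4 = 51.90° from the vertical.

51.90°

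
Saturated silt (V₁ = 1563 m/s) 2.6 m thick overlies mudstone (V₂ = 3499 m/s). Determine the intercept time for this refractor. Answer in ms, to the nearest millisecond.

θ_c = arcsin(V₁/V₂) = arcsin(1563/3499) = 26.53°; cos θ_c = 0.8947.
tᵢ = 2h·cos θ_c / V₁ = 2·2.6·0.8947 / 1563 = 0.00298 s.

3 ms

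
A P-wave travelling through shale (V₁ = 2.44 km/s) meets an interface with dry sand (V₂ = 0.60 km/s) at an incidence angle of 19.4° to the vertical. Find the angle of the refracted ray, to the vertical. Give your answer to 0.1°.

4.7°

sin θ₁/V₁ = sin θ₂/V₂ ⇒ sin θ₂ = 0.60·sin 19.4°/2.44 = 0.60·0.3322/2.44 = 0.0817.
θ₂ = sin⁻¹(0.0817) = 4.69° (from vertical).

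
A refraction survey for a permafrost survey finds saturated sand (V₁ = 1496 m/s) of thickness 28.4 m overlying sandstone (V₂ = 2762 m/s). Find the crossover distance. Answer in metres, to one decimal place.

θ_c = arcsin(1496/2762) = 32.80°, so cos θ_c = 0.8406 and tᵢ = 2h cos θ_c/V₁ = 0.0319 s.
At crossover x/V₁ = x/V₂ + tᵢ ⇒ x = tᵢ/(1/V₁ − 1/V₂) = 0.03192/(6.6845e-04 − 3.6206e-04) = 104.17 m.

104.2 m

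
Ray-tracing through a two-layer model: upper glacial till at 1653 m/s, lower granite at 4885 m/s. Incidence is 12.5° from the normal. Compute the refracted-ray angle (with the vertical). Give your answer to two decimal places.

sin θ₁/V₁ = sin θ₂/V₂ ⇒ sin θ₂ = 4885·sin 12.5°/1653 = 4885·0.2164/1653 = 0.6396.
θ₂ = sin⁻¹(0.6396) = 39.76° (from vertical).

39.76°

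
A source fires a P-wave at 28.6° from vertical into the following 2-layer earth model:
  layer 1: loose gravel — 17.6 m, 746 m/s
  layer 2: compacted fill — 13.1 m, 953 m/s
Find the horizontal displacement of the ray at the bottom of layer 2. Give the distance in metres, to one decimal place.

19.7 m

p = sin θ₁/V₁ = sin 28.6°/746 = 6.4168e-04 s/m is conserved through the stack.
Layer 1: θ = 28.60°; offset = 17.6·tan 28.60° = 9.596 m.
Layer 2: sin θ = p·953 = 0.6115 → θ = 37.70°; offset = 13.1·tan 37.70° = 10.125 m.
Summing the layer offsets gives 19.720 m.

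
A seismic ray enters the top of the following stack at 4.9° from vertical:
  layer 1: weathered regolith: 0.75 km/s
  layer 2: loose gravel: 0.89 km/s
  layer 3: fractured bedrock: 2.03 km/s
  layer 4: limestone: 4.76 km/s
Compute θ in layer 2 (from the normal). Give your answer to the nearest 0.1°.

5.8°

Ray parameter p = sin 4.9° / 0.75 = 1.1389e-01 s/km.
sin θ_2 = p·V_2 = 1.1389e-01 × 0.89 = 0.1014.
θ_2 = arcsin 0.1014 = 5.82°.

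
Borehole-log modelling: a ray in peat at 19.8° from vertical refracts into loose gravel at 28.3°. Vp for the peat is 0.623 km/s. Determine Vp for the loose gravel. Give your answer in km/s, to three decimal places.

0.872 km/s

Snell's law: sin 19.8°/V₁ = sin 28.3°/V₂.
V₂ = V₁·sin 28.3°/sin 19.8° = 0.623 × 1.3996 = 0.872 km/s.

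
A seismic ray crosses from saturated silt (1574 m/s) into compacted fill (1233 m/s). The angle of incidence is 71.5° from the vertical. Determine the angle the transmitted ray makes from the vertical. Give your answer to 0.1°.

Snell's law: sin θ₂ = (V₂/V₁)·sin θ₁ = (1233/1574)·sin 71.5° = 0.7429.
θ₂ = arcsin 0.7429 = 47.98° from the normal.

48.0°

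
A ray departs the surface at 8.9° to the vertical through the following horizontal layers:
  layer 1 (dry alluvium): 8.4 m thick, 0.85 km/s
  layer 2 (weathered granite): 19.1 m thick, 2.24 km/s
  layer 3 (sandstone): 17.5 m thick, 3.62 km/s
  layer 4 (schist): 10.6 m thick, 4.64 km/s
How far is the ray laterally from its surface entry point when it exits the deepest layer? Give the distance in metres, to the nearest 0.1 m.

41.9 m

p = sin θ₁/V₁ = sin 8.9°/0.85 = 1.8201e-01 s/km is conserved through the stack.
Layer 1: θ = 8.90°; offset = 8.4·tan 8.90° = 1.315 m.
Layer 2: sin θ = p·2.24 = 0.4077 → θ = 24.06°; offset = 19.1·tan 24.06° = 8.528 m.
Layer 3: sin θ = p·3.62 = 0.6589 → θ = 41.21°; offset = 17.5·tan 41.21° = 15.328 m.
Layer 4: sin θ = p·4.64 = 0.8445 → θ = 57.62°; offset = 10.6·tan 57.62° = 16.717 m.
Total horizontal offset = 41.889 m.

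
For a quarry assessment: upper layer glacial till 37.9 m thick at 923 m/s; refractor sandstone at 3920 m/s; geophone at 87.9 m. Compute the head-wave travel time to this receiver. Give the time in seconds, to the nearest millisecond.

0.102 s

t = x/V₂ + 2h·√(V₂²−V₁²)/(V₁V₂).
√(V₂²−V₁²) = √(3920²−923²) = 3809.8 m/s; delay term = 2·37.9·3809.8/(923·3920) = 0.07981 s.
t = 87.9/3920 + 0.07981 = 0.10224 s.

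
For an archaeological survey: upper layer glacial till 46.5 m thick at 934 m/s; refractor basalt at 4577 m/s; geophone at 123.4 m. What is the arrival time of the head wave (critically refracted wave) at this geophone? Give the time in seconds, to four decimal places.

0.1244 s

t = x/V₂ + 2h·√(V₂²−V₁²)/(V₁V₂).
√(V₂²−V₁²) = √(4577²−934²) = 4480.7 m/s; delay term = 2·46.5·4480.7/(934·4577) = 0.09748 s.
t = 123.4/4577 + 0.09748 = 0.12444 s.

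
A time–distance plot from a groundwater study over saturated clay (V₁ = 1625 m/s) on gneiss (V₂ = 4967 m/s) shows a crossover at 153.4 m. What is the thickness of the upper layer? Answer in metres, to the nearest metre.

55 m

h = (x_cross/2)·√((V₂−V₁)/(V₂+V₁)).
(V₂−V₁)/(V₂+V₁) = (4967−1625)/(4967+1625) = 0.5070; √ = 0.7120.
h = (153.4/2)·0.7120 = 54.61 m.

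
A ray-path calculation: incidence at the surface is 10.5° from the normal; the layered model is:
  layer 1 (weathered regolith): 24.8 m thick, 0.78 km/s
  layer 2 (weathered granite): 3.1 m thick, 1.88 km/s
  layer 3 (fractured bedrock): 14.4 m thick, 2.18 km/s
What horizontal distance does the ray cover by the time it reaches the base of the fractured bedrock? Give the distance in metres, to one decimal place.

p = sin θ₁/V₁ = sin 10.5°/0.78 = 2.3364e-01 s/km is conserved through the stack.
Layer 1: θ = 10.50°; offset = 24.8·tan 10.50° = 4.596 m.
Layer 2: sin θ = p·1.88 = 0.4392 → θ = 26.06°; offset = 3.1·tan 26.06° = 1.516 m.
Layer 3: sin θ = p·2.18 = 0.5093 → θ = 30.62°; offset = 14.4·tan 30.62° = 8.523 m.
Σ offsets = 14.635 m.

14.6 m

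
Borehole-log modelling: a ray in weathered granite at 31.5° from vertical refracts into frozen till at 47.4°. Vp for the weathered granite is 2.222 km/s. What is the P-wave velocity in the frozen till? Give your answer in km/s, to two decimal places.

sin 31.5° = 0.5225; sin 47.4° = 0.7361.
V₂ = V₁·(sin θ₂/sin θ₁) = 2.222·(0.7361/0.5225) = 3.13 km/s.

3.13 km/s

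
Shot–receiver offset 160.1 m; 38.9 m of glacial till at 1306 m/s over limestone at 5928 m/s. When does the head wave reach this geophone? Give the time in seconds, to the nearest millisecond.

θ_c = arcsin(V₁/V₂) = arcsin(1306/5928) = 12.73°, cos θ_c = 0.9754.
Intercept time tᵢ = 2h cos θ_c / V₁ = 2·38.9·0.9754/1306 = 0.05811 s.
t = x/V₂ + tᵢ = 160.1/5928 + 0.05811 = 0.08511 s.

0.085 s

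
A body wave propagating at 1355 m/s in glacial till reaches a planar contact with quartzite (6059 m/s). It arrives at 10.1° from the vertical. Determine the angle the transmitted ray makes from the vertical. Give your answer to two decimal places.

51.64°

sin θ₁/V₁ = sin θ₂/V₂ ⇒ sin θ₂ = 6059·sin 10.1°/1355 = 6059·0.1754/1355 = 0.7842.
θ₂ = sin⁻¹(0.7842) = 51.64° (from vertical).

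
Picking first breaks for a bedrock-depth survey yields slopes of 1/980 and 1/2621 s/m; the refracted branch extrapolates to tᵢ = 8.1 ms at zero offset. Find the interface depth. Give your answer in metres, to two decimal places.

4.28 m

θ_c = arcsin(980/2621) = 21.96°; cos θ_c = 0.9275.
tᵢ = 2h cos θ_c/V₁ ⇒ h = tᵢ·V₁/(2 cos θ_c) = 0.0081·980/(2·0.9275) = 4.28 m.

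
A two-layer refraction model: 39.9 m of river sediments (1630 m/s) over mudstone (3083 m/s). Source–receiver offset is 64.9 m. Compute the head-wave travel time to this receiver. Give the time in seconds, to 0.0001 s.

0.0626 s

t = x/V₂ + 2h·√(V₂²−V₁²)/(V₁V₂).
√(V₂²−V₁²) = √(3083²−1630²) = 2616.9 m/s; delay term = 2·39.9·2616.9/(1630·3083) = 0.04156 s.
t = 64.9/3083 + 0.04156 = 0.06261 s.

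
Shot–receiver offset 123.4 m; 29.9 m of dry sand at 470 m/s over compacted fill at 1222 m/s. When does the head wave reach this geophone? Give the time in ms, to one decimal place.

θ_c = arcsin(V₁/V₂) = arcsin(470/1222) = 22.62°, cos θ_c = 0.9231.
Intercept time tᵢ = 2h cos θ_c / V₁ = 2·29.9·0.9231/470 = 0.11745 s.
t = x/V₂ + tᵢ = 123.4/1222 + 0.11745 = 0.21843 s.

218.4 ms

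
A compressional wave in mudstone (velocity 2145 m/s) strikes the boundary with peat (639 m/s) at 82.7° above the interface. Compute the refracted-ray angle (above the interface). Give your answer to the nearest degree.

Angle from the normal: 90° − 82.7° = 7.3°.
sin θ₁/V₁ = sin θ₂/V₂ ⇒ sin θ₂ = 639·sin 7.3°/2145 = 639·0.1271/2145 = 0.0379.
θ₂ = arcsin 0.0379 = 2.17° from the normal.
From the interface: 90° − 2.17° = 87.83°.

88°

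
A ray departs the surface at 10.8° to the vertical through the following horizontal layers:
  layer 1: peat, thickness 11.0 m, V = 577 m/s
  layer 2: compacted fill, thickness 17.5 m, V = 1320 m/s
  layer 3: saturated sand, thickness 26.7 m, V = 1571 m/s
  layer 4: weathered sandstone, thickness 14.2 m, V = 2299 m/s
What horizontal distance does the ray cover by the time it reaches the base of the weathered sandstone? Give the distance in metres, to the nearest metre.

Apply Snell's law at each interface; in layer i the horizontal offset is hᵢ·tan θᵢ.
Layer 1: θ = 10.80°; offset = 11.0·tan 10.80° = 2.098 m.
Layer 2: sin θ = 1320·sin 10.8°/577 = 0.4287, θ = 25.38°; offset = 17.5·tan 25.38° = 8.303 m.
Layer 3: sin θ = 1571·sin 10.8°/577 = 0.5102, θ = 30.68°; offset = 26.7·tan 30.68° = 15.838 m.
Layer 4: sin θ = 2299·sin 10.8°/577 = 0.7466, θ = 48.30°; offset = 14.2·tan 48.30° = 15.936 m.
Total horizontal offset = 42.176 m.

42 m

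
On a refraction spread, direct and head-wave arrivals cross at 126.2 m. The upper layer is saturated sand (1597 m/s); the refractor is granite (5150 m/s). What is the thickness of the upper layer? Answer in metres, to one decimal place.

h = (x_cross/2)·√((V₂−V₁)/(V₂+V₁)).
(V₂−V₁)/(V₂+V₁) = (5150−1597)/(5150+1597) = 0.5266; √ = 0.7257.
h = (126.2/2)·0.7257 = 45.79 m.

45.8 m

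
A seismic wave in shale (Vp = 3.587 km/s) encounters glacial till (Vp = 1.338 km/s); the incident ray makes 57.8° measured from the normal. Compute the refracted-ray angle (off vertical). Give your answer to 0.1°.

18.4°

sin θ₁/V₁ = sin θ₂/V₂ ⇒ sin θ₂ = 1.338·sin 57.8°/3.587 = 1.338·0.8462/3.587 = 0.3156.
θ₂ = arcsin 0.3156 = 18.40° from the normal.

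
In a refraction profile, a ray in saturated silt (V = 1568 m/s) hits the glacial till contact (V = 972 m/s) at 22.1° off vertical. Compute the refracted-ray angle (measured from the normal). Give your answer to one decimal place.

Snell's law: sin θ₂ = (V₂/V₁)·sin θ₁ = (972/1568)·sin 22.1° = 0.2332.
θ₂ = arcsin 0.2332 = 13.49° from the normal.

13.5°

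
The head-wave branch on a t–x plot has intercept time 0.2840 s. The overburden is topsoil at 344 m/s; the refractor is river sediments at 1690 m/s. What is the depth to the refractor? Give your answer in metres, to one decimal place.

49.9 m

θ_c = arcsin(344/1690) = 11.74°; cos θ_c = 0.9791.
tᵢ = 2h cos θ_c/V₁ ⇒ h = tᵢ·V₁/(2 cos θ_c) = 0.284·344/(2·0.9791) = 49.89 m.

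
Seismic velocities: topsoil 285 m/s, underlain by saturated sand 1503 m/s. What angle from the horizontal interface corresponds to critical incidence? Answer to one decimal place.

79.1°

At critical incidence the refracted ray runs along the interface (θ₂ = 90°), so sin θ_c = V₁/V₂.
θ_c = arcsin(285/1503) = arcsin 0.1896 = 10.93°.
Measured from the interface: 90° − 10.93° = 79.07°.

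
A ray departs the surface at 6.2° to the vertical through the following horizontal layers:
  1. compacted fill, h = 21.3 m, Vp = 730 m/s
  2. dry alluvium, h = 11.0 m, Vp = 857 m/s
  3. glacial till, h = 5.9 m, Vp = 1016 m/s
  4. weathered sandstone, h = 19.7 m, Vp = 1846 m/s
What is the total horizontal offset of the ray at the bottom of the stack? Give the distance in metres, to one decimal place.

10.2 m

Ray parameter p = sin 6.2° / 730 m/s = 1.4794e-04 s/m.
Layer 1: θ = 6.20°; offset = 21.3·tan 6.20° = 2.314 m.
Layer 2: sin θ = p·857 = 0.1268 → θ = 7.28°; offset = 11.0·tan 7.28° = 1.406 m.
Layer 3: sin θ = p·1016 = 0.1503 → θ = 8.64°; offset = 5.9·tan 8.64° = 0.897 m.
Layer 4: sin θ = p·1846 = 0.2731 → θ = 15.85°; offset = 19.7·tan 15.85° = 5.593 m.
Σ offsets = 10.210 m.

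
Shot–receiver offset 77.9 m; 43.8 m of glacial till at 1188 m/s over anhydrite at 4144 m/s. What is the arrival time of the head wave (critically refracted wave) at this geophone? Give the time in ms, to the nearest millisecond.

θ_c = arcsin(V₁/V₂) = arcsin(1188/4144) = 16.66°, cos θ_c = 0.9580.
Intercept time tᵢ = 2h cos θ_c / V₁ = 2·43.8·0.9580/1188 = 0.07064 s.
t = x/V₂ + tᵢ = 77.9/4144 + 0.07064 = 0.08944 s.

89 ms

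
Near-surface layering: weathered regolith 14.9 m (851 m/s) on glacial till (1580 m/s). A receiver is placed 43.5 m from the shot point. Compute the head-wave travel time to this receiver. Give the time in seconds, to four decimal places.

θ_c = arcsin(V₁/V₂) = arcsin(851/1580) = 32.59°, cos θ_c = 0.8426.
Intercept time tᵢ = 2h cos θ_c / V₁ = 2·14.9·0.8426/851 = 0.02950 s.
t = x/V₂ + tᵢ = 43.5/1580 + 0.02950 = 0.05704 s.

0.0570 s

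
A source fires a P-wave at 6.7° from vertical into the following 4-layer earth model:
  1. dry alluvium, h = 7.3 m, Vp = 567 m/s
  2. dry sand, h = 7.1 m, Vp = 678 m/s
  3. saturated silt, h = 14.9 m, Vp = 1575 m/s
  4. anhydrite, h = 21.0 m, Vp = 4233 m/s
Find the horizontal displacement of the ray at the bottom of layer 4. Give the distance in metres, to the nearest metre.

44 m

Apply Snell's law at each interface; in layer i the horizontal offset is hᵢ·tan θᵢ.
Layer 1: θ = 6.70°; offset = 7.3·tan 6.70° = 0.858 m.
Layer 2: sin θ = 678·sin 6.7°/567 = 0.1395, θ = 8.02°; offset = 7.1·tan 8.02° = 1.000 m.
Layer 3: sin θ = 1575·sin 6.7°/567 = 0.3241, θ = 18.91°; offset = 14.9·tan 18.91° = 5.104 m.
Layer 4: sin θ = 4233·sin 6.7°/567 = 0.8710, θ = 60.58°; offset = 21.0·tan 60.58° = 37.234 m.
Σ offsets = 44.197 m.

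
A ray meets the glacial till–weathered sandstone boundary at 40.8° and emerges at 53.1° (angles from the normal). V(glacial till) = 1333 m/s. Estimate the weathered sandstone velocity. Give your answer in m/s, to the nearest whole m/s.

1631 m/s

sin 40.8° = 0.6534; sin 53.1° = 0.7997.
V₂ = V₁·(sin θ₂/sin θ₁) = 1333·(0.7997/0.6534) = 1631.38 m/s.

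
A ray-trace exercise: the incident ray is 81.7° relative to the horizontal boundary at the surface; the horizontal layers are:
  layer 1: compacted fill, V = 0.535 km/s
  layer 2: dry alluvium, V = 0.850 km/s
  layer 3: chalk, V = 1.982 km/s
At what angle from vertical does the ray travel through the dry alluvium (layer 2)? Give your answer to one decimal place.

13.3°

From the normal: θ₁ = 90° − 81.7° = 8.3°.
Snell's law across each interface conserves sin θ / V, so sin θ_2 = V_2·sin θ₁/V₁.
sin θ_2 = 0.850 × sin 8.3° / 0.535 = 0.2294.
θ_2 = 13.26° from the vertical.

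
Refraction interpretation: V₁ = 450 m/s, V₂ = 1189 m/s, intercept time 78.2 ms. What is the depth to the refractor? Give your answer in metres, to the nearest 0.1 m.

θ_c = arcsin(450/1189) = 22.24°; cos θ_c = 0.9256.
tᵢ = 2h cos θ_c/V₁ ⇒ h = tᵢ·V₁/(2 cos θ_c) = 0.0782·450/(2·0.9256) = 19.01 m.

19.0 m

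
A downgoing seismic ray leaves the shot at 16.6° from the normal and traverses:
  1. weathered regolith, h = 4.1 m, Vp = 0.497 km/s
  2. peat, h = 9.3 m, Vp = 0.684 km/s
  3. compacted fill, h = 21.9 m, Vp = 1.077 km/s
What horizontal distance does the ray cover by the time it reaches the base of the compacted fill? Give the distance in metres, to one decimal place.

Apply Snell's law at each interface; in layer i the horizontal offset is hᵢ·tan θᵢ.
Layer 1: θ = 16.60°; offset = 4.1·tan 16.60° = 1.222 m.
Layer 2: sin θ = 0.684·sin 16.6°/0.497 = 0.3932, θ = 23.15°; offset = 9.3·tan 23.15° = 3.977 m.
Layer 3: sin θ = 1.077·sin 16.6°/0.497 = 0.6191, θ = 38.25°; offset = 21.9·tan 38.25° = 17.264 m.
Total horizontal offset = 22.463 m.

22.5 m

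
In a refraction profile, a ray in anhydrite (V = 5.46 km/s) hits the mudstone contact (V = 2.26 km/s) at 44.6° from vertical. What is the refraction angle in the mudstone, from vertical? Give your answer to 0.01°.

Snell's law: sin θ₂ = (V₂/V₁)·sin θ₁ = (2.26/5.46)·sin 44.6° = 0.2906.
θ₂ = sin⁻¹(0.2906) = 16.90° (from vertical).

16.90°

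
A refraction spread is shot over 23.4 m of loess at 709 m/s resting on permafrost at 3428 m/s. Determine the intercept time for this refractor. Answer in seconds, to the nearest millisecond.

0.065 s

tᵢ = 2h·√(V₂²−V₁²)/(V₁V₂).
√(V₂²−V₁²) = √(3428²−709²) = 3353.9 m/s.
tᵢ = 2·23.4·3353.9/(709·3428) = 0.06458 s.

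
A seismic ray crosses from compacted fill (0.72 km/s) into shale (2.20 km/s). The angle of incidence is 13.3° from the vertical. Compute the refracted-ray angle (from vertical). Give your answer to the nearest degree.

sin θ₁/V₁ = sin θ₂/V₂ ⇒ sin θ₂ = 2.20·sin 13.3°/0.72 = 2.20·0.2300/0.72 = 0.7029.
θ₂ = arcsin 0.7029 = 44.66° from the normal.

45°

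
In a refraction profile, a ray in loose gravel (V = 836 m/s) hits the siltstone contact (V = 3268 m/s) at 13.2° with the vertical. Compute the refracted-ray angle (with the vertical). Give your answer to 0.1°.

63.2°

Snell's law: sin θ₂ = (V₂/V₁)·sin θ₁ = (3268/836)·sin 13.2° = 0.8926.
θ₂ = sin⁻¹(0.8926) = 63.21° (from vertical).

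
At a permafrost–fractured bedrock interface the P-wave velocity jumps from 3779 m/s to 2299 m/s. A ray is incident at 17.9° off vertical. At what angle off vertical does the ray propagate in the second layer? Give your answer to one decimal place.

10.8°

Snell's law: sin θ₂ = (V₂/V₁)·sin θ₁ = (2299/3779)·sin 17.9° = 0.1870.
θ₂ = sin⁻¹(0.1870) = 10.78° (from vertical).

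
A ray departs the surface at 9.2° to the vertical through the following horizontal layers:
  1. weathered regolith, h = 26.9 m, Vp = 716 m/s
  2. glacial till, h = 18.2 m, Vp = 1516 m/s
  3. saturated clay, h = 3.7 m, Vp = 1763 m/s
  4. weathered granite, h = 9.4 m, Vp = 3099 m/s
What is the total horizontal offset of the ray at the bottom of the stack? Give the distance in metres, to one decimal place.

Ray parameter p = sin 9.2° / 716 m/s = 2.2330e-04 s/m.
Layer 1: θ = 9.20°; offset = 26.9·tan 9.20° = 4.357 m.
Layer 2: sin θ = p·1516 = 0.3385 → θ = 19.79°; offset = 18.2·tan 19.79° = 6.548 m.
Layer 3: sin θ = p·1763 = 0.3937 → θ = 23.18°; offset = 3.7·tan 23.18° = 1.585 m.
Layer 4: sin θ = p·3099 = 0.6920 → θ = 43.79°; offset = 9.4·tan 43.79° = 9.011 m.
Summing the layer offsets gives 21.500 m.

21.5 m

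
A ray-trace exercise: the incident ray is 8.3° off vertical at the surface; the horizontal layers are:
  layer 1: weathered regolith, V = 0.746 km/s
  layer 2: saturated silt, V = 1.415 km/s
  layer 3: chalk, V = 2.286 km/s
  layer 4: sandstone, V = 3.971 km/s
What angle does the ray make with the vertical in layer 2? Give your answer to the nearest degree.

16°

Ray parameter p = sin 8.3° / 0.746 = 1.9351e-01 s/km.
sin θ_2 = p·V_2 = 1.9351e-01 × 1.415 = 0.2738.
θ_2 = arcsin 0.2738 = 15.89°.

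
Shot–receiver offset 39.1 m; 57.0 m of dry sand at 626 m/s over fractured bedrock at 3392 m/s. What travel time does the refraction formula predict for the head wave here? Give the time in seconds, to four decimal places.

0.1905 s

θ_c = arcsin(V₁/V₂) = arcsin(626/3392) = 10.64°, cos θ_c = 0.9828.
Intercept time tᵢ = 2h cos θ_c / V₁ = 2·57.0·0.9828/626 = 0.17898 s.
t = x/V₂ + tᵢ = 39.1/3392 + 0.17898 = 0.19051 s.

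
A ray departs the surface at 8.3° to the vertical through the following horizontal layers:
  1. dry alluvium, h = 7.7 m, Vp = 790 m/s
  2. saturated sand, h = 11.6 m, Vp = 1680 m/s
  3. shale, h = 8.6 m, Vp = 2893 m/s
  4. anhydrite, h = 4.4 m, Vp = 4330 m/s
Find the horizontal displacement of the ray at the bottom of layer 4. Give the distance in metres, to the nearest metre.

16 m

p = sin θ₁/V₁ = sin 8.3°/790 = 1.8273e-04 s/m is conserved through the stack.
Layer 1: θ = 8.30°; offset = 7.7·tan 8.30° = 1.123 m.
Layer 2: sin θ = p·1680 = 0.3070 → θ = 17.88°; offset = 11.6·tan 17.88° = 3.742 m.
Layer 3: sin θ = p·2893 = 0.5286 → θ = 31.91°; offset = 8.6·tan 31.91° = 5.356 m.
Layer 4: sin θ = p·4330 = 0.7912 → θ = 52.30°; offset = 4.4·tan 52.30° = 5.693 m.
Total horizontal offset = 15.914 m.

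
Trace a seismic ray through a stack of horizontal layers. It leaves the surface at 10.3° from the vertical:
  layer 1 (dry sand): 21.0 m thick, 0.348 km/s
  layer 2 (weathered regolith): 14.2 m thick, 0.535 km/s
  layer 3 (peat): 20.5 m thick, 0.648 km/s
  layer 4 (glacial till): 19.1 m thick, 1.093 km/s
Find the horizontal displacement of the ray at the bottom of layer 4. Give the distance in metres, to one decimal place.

Apply Snell's law at each interface; in layer i the horizontal offset is hᵢ·tan θᵢ.
Layer 1: θ = 10.30°; offset = 21.0·tan 10.30° = 3.816 m.
Layer 2: sin θ = 0.535·sin 10.3°/0.348 = 0.2749, θ = 15.96°; offset = 14.2·tan 15.96° = 4.060 m.
Layer 3: sin θ = 0.648·sin 10.3°/0.348 = 0.3329, θ = 19.45°; offset = 20.5·tan 19.45° = 7.238 m.
Layer 4: sin θ = 1.093·sin 10.3°/0.348 = 0.5616, θ = 34.17°; offset = 19.1·tan 34.17° = 12.963 m.
Σ offsets = 28.078 m.

28.1 m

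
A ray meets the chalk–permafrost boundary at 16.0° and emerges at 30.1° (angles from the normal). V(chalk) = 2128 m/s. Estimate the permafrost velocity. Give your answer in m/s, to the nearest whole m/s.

sin 16.0° = 0.2756; sin 30.1° = 0.5015.
V₂ = V₁·(sin θ₂/sin θ₁) = 2128·(0.5015/0.2756) = 3871.81 m/s.

3872 m/s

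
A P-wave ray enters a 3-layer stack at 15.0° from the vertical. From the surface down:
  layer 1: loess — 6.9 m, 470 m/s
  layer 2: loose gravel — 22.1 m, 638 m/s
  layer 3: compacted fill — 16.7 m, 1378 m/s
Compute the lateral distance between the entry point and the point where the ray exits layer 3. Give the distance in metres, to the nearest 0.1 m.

Apply Snell's law at each interface; in layer i the horizontal offset is hᵢ·tan θᵢ.
Layer 1: θ = 15.00°; offset = 6.9·tan 15.00° = 1.849 m.
Layer 2: sin θ = 638·sin 15.0°/470 = 0.3513, θ = 20.57°; offset = 22.1·tan 20.57° = 8.293 m.
Layer 3: sin θ = 1378·sin 15.0°/470 = 0.7588, θ = 49.36°; offset = 16.7·tan 49.36° = 19.458 m.
Summing the layer offsets gives 29.600 m.

29.6 m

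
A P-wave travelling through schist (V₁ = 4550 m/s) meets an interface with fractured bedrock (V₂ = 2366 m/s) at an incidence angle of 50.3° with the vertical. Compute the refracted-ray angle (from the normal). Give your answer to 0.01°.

23.58°

Snell's law: sin θ₂ = (V₂/V₁)·sin θ₁ = (2366/4550)·sin 50.3° = 0.4001.
θ₂ = arcsin 0.4001 = 23.58° from the normal.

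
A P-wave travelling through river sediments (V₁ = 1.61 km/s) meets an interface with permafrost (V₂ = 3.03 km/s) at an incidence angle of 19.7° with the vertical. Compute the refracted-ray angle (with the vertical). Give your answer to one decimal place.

39.4°

Snell's law: sin θ₂ = (V₂/V₁)·sin θ₁ = (3.03/1.61)·sin 19.7° = 0.6344.
θ₂ = sin⁻¹(0.6344) = 39.38° (from vertical).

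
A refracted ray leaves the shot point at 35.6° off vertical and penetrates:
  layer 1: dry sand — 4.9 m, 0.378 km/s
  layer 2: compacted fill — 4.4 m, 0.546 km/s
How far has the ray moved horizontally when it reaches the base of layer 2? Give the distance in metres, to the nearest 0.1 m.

Ray parameter p = sin 35.6° / 0.378 km/s = 1.5400e+00 s/km.
Layer 1: θ = 35.60°; offset = 4.9·tan 35.60° = 3.508 m.
Layer 2: sin θ = p·0.546 = 0.8408 → θ = 57.23°; offset = 4.4·tan 57.23° = 6.835 m.
Summing the layer offsets gives 10.343 m.

10.3 m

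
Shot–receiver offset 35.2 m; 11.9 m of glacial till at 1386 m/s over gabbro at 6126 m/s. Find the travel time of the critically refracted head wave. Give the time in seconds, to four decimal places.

θ_c = arcsin(V₁/V₂) = arcsin(1386/6126) = 13.08°, cos θ_c = 0.9741.
Intercept time tᵢ = 2h cos θ_c / V₁ = 2·11.9·0.9741/1386 = 0.01673 s.
t = x/V₂ + tᵢ = 35.2/6126 + 0.01673 = 0.02247 s.

0.0225 s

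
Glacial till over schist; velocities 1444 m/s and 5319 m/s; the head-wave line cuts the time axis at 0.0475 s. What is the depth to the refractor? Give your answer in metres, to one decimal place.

θ_c = arcsin(1444/5319) = 15.75°; cos θ_c = 0.9624.
tᵢ = 2h cos θ_c/V₁ ⇒ h = tᵢ·V₁/(2 cos θ_c) = 0.0475·1444/(2·0.9624) = 35.63 m.

35.6 m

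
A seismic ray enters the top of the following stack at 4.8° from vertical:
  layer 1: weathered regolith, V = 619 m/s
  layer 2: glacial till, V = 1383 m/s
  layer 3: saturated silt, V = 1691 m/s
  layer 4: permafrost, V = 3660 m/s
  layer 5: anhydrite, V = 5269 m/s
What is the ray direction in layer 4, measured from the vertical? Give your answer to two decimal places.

29.65°

Snell's law across each interface conserves sin θ / V, so sin θ_4 = V_4·sin θ₁/V₁.
sin θ_4 = 3660 × sin 4.8° / 619 = 0.4948.
θ_4 = 29.65° from the vertical.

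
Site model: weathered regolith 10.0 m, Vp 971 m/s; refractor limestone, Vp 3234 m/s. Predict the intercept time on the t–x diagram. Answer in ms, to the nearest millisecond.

20 ms

θ_c = arcsin(V₁/V₂) = arcsin(971/3234) = 17.47°; cos θ_c = 0.9539.
tᵢ = 2h·cos θ_c / V₁ = 2·10.0·0.9539 / 971 = 0.01965 s.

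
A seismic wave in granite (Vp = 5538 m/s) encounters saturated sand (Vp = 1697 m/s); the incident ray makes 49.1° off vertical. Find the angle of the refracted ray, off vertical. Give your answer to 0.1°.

13.4°

sin θ₁/V₁ = sin θ₂/V₂ ⇒ sin θ₂ = 1697·sin 49.1°/5538 = 1697·0.7559/5538 = 0.2316.
θ₂ = arcsin 0.2316 = 13.39° from the normal.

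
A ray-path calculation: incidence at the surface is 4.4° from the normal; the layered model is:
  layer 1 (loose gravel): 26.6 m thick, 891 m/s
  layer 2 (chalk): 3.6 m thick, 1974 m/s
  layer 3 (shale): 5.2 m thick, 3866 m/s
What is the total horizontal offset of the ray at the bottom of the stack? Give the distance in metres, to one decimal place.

Ray parameter p = sin 4.4° / 891 m/s = 8.6104e-05 s/m.
Layer 1: θ = 4.40°; offset = 26.6·tan 4.40° = 2.047 m.
Layer 2: sin θ = p·1974 = 0.1700 → θ = 9.79°; offset = 3.6·tan 9.79° = 0.621 m.
Layer 3: sin θ = p·3866 = 0.3329 → θ = 19.44°; offset = 5.2·tan 19.44° = 1.836 m.
Summing the layer offsets gives 4.503 m.

4.5 m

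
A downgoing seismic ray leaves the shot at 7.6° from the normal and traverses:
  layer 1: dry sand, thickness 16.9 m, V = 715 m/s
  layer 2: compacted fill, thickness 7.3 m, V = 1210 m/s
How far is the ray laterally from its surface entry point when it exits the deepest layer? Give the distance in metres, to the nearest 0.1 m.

Ray parameter p = sin 7.6° / 715 m/s = 1.8497e-04 s/m.
Layer 1: θ = 7.60°; offset = 16.9·tan 7.60° = 2.255 m.
Layer 2: sin θ = p·1210 = 0.2238 → θ = 12.93°; offset = 7.3·tan 12.93° = 1.676 m.
Total horizontal offset = 3.931 m.

3.9 m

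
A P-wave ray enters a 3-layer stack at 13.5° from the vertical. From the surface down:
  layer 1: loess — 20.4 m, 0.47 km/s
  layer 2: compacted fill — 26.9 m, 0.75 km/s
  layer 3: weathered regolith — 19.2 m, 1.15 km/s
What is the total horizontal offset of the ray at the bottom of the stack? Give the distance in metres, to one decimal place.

Ray parameter p = sin 13.5° / 0.47 km/s = 4.9669e-01 s/km.
Layer 1: θ = 13.50°; offset = 20.4·tan 13.50° = 4.898 m.
Layer 2: sin θ = p·0.75 = 0.3725 → θ = 21.87°; offset = 26.9·tan 21.87° = 10.798 m.
Layer 3: sin θ = p·1.15 = 0.5712 → θ = 34.83°; offset = 19.2·tan 34.83° = 13.361 m.
Total horizontal offset = 29.057 m.

29.1 m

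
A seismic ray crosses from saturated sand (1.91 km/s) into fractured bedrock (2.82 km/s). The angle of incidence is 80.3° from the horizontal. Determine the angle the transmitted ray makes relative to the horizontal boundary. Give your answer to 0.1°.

75.6°

Angle from the normal: 90° − 80.3° = 9.7°.
sin θ₁/V₁ = sin θ₂/V₂ ⇒ sin θ₂ = 2.82·sin 9.7°/1.91 = 2.82·0.1685/1.91 = 0.2488.
θ₂ = sin⁻¹(0.2488) = 14.40° (from vertical).
From the interface: 90° − 14.40° = 75.60°.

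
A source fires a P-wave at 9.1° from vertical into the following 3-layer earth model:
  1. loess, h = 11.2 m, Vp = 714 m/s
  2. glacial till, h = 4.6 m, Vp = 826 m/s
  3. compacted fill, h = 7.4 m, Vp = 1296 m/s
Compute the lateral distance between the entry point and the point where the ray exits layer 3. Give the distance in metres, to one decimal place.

4.9 m

Ray parameter p = sin 9.1° / 714 m/s = 2.2151e-04 s/m.
Layer 1: θ = 9.10°; offset = 11.2·tan 9.10° = 1.794 m.
Layer 2: sin θ = p·826 = 0.1830 → θ = 10.54°; offset = 4.6·tan 10.54° = 0.856 m.
Layer 3: sin θ = p·1296 = 0.2871 → θ = 16.68°; offset = 7.4·tan 16.68° = 2.218 m.
Summing the layer offsets gives 4.868 m.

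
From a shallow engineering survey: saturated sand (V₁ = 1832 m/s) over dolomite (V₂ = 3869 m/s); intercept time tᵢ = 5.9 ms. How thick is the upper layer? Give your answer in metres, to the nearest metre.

6 m

θ_c = arcsin(1832/3869) = 28.26°; cos θ_c = 0.8808.
tᵢ = 2h cos θ_c/V₁ ⇒ h = tᵢ·V₁/(2 cos θ_c) = 0.0059·1832/(2·0.8808) = 6.14 m.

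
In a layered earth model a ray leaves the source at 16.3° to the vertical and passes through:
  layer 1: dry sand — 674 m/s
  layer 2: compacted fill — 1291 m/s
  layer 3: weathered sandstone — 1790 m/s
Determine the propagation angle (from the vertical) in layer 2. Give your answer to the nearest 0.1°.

Ray parameter p = sin 16.3° / 674 = 4.1642e-04 s/m.
sin θ_2 = p·V_2 = 4.1642e-04 × 1291 = 0.5376.
θ_2 = arcsin 0.5376 = 32.52°.

32.5°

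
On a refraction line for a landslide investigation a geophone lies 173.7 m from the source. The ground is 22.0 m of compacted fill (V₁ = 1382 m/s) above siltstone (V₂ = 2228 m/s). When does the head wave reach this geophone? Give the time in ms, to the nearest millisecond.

103 ms

t = x/V₂ + 2h·√(V₂²−V₁²)/(V₁V₂).
√(V₂²−V₁²) = √(2228²−1382²) = 1747.6 m/s; delay term = 2·22.0·1747.6/(1382·2228) = 0.02497 s.
t = 173.7/2228 + 0.02497 = 0.10294 s.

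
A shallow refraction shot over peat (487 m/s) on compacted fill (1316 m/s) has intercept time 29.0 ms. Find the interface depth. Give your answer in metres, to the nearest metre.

8 m

θ_c = arcsin(487/1316) = 21.72°; cos θ_c = 0.9290.
tᵢ = 2h cos θ_c/V₁ ⇒ h = tᵢ·V₁/(2 cos θ_c) = 0.029·487/(2·0.9290) = 7.60 m.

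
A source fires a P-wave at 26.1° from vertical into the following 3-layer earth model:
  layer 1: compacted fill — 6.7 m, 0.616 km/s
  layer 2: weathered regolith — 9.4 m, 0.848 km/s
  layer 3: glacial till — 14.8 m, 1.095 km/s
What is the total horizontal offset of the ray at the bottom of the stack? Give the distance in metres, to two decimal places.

Apply Snell's law at each interface; in layer i the horizontal offset is hᵢ·tan θᵢ.
Layer 1: θ = 26.10°; offset = 6.7·tan 26.10° = 3.2823 m.
Layer 2: sin θ = 0.848·sin 26.1°/0.616 = 0.6056, θ = 37.27°; offset = 9.4·tan 37.27° = 7.1542 m.
Layer 3: sin θ = 1.095·sin 26.1°/0.616 = 0.7820, θ = 51.45°; offset = 14.8·tan 51.45° = 18.5710 m.
Σ offsets = 29.0075 m.

29.01 m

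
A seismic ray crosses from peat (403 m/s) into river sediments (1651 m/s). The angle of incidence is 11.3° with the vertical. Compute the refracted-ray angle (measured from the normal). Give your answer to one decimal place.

sin θ₁/V₁ = sin θ₂/V₂ ⇒ sin θ₂ = 1651·sin 11.3°/403 = 1651·0.1959/403 = 0.8027.
θ₂ = sin⁻¹(0.8027) = 53.39° (from vertical).

53.4°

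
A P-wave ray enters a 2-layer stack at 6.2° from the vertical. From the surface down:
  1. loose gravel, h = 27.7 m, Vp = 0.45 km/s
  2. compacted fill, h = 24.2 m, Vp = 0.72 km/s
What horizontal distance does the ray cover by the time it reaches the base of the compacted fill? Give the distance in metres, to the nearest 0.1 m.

7.3 m

Ray parameter p = sin 6.2° / 0.45 km/s = 2.4000e-01 s/km.
Layer 1: θ = 6.20°; offset = 27.7·tan 6.20° = 3.009 m.
Layer 2: sin θ = p·0.72 = 0.1728 → θ = 9.95°; offset = 24.2·tan 9.95° = 4.246 m.
Total horizontal offset = 7.255 m.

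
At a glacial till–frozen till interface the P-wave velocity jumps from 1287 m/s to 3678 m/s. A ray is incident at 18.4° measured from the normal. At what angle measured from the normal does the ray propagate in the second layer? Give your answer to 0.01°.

Snell's law: sin θ₂ = (V₂/V₁)·sin θ₁ = (3678/1287)·sin 18.4° = 0.9021.
θ₂ = sin⁻¹(0.9021) = 64.43° (from vertical).

64.43°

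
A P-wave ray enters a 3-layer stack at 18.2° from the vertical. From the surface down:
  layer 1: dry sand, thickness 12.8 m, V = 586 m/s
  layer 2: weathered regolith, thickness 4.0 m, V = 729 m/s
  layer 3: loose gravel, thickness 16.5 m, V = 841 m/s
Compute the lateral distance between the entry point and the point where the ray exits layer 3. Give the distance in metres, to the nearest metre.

14 m

Apply Snell's law at each interface; in layer i the horizontal offset is hᵢ·tan θᵢ.
Layer 1: θ = 18.20°; offset = 12.8·tan 18.20° = 4.208 m.
Layer 2: sin θ = 729·sin 18.2°/586 = 0.3886, θ = 22.86°; offset = 4.0·tan 22.86° = 1.687 m.
Layer 3: sin θ = 841·sin 18.2°/586 = 0.4482, θ = 26.63°; offset = 16.5·tan 26.63° = 8.274 m.
Σ offsets = 14.169 m.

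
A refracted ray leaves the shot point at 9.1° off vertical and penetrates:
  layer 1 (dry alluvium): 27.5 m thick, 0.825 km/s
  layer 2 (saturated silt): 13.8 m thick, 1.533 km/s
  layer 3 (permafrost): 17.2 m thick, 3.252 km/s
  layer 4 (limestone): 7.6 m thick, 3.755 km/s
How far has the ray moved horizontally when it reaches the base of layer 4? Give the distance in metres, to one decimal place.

Apply Snell's law at each interface; in layer i the horizontal offset is hᵢ·tan θᵢ.
Layer 1: θ = 9.10°; offset = 27.5·tan 9.10° = 4.405 m.
Layer 2: sin θ = 1.533·sin 9.1°/0.825 = 0.2939, θ = 17.09°; offset = 13.8·tan 17.09° = 4.243 m.
Layer 3: sin θ = 3.252·sin 9.1°/0.825 = 0.6234, θ = 38.57°; offset = 17.2·tan 38.57° = 13.714 m.
Layer 4: sin θ = 3.755·sin 9.1°/0.825 = 0.7199, θ = 46.04°; offset = 7.6·tan 46.04° = 7.882 m.
Σ offsets = 30.244 m.

30.2 m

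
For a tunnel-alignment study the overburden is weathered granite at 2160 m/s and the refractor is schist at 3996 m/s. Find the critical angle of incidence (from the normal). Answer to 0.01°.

Critical incidence: sin θ_c = V₁/V₂ = 2160/3996 = 0.5405.
θ_c = arcsin 0.5405 = 32.72°.

32.72°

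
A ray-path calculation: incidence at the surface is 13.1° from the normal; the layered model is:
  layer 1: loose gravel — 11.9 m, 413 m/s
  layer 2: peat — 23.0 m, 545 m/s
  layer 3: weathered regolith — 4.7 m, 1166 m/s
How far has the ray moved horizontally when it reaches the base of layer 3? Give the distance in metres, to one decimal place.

13.9 m

Apply Snell's law at each interface; in layer i the horizontal offset is hᵢ·tan θᵢ.
Layer 1: θ = 13.10°; offset = 11.9·tan 13.10° = 2.769 m.
Layer 2: sin θ = 545·sin 13.1°/413 = 0.2991, θ = 17.40°; offset = 23.0·tan 17.40° = 7.209 m.
Layer 3: sin θ = 1166·sin 13.1°/413 = 0.6399, θ = 39.78°; offset = 4.7·tan 39.78° = 3.914 m.
Summing the layer offsets gives 13.892 m.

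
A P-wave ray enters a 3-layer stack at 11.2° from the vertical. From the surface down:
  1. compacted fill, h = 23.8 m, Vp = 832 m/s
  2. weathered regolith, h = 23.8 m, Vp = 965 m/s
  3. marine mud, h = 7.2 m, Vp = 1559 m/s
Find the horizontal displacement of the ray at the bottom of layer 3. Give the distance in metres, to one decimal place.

Apply Snell's law at each interface; in layer i the horizontal offset is hᵢ·tan θᵢ.
Layer 1: θ = 11.20°; offset = 23.8·tan 11.20° = 4.713 m.
Layer 2: sin θ = 965·sin 11.2°/832 = 0.2253, θ = 13.02°; offset = 23.8·tan 13.02° = 5.503 m.
Layer 3: sin θ = 1559·sin 11.2°/832 = 0.3640, θ = 21.34°; offset = 7.2·tan 21.34° = 2.813 m.
Total horizontal offset = 13.029 m.

13.0 m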